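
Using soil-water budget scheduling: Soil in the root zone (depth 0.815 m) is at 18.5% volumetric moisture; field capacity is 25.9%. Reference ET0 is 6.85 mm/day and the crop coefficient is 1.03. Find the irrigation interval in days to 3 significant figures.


Approach: apply soil-water budget scheduling, SMD = (FC-theta)/100*depth*1000; ETc = ET0*Kc; interval = SMD/ETc.
Step 1 — soil moisture deficit:
  SMD = (25.9 - 18.5)/100 * 0.815 * 1000 = 60.310 mm
Step 2 — daily crop ET (ETc = ET0*Kc):
  ETc = 6.85 * 1.03 = 7.0555 mm/day
Step 3 — irrigation interval (SMD/ETc):
  interval = 60.310 / 7.0555 = 8.55 days
Therefore the irrigation interval = 8.55 days.


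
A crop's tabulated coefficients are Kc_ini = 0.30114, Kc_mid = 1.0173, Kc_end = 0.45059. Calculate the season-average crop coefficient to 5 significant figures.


Approach: apply a simple seasonal average, Kc_avg = (Kc_ini + Kc_mid + Kc_end)/3.
Kc_avg = (0.30114 + 1.0173 + 0.45059)/3 = 0.58968
Therefore the season-average crop coefficient = 0.58968.


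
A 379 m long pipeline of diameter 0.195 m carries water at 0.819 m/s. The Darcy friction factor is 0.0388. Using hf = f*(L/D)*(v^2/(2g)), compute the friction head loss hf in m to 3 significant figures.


hf = 0.0388 * (379/0.195) * (0.819^2 / (2*9.81))
hf = 2.58 m
Therefore the friction head loss hf = 2.58 m.


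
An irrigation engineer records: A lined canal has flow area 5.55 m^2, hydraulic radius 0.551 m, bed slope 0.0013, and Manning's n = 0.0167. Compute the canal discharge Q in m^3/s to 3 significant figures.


Approach: apply Manning's equation, Q = (1/n)*A*R^(2/3)*S^(1/2).
Q = (1/0.0167) * 5.55 * 0.551^(2/3) * 0.0013^(1/2) = 8.05 m^3/s
Therefore the canal discharge Q = 8.05 m^3/s.


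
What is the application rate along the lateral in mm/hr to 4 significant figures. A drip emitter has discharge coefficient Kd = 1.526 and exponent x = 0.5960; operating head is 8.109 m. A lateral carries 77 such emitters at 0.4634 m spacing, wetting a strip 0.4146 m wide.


Approach: apply the emitter equation with a lateral mass balance, q = Kd*h^x; Q = n*q; rate = Q/(n*spacing*width).
Step 1 — single emitter flow (q = Kd*h^x):
  q = 1.526 * 8.109^0.5960 = 5.31250 L/hr
Step 2 — total lateral flow: Q = 77 * 5.31250 = 409.063 L/hr
Step 3 — wetted area: A = 77 * 0.4634 * 0.4146 = 14.7937 m^2
Step 4 — application rate: Q/A = 409.063/14.7937 = 27.65 mm/hr
Therefore the application rate along the lateral = 27.65 mm/hr.


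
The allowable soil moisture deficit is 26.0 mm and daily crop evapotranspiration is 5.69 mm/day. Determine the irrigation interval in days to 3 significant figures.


Approach: apply the irrigation interval relation, interval = SMD / ETc.
interval = 26.0 / 5.69 = 4.57 days
Therefore the irrigation interval = 4.57 days.


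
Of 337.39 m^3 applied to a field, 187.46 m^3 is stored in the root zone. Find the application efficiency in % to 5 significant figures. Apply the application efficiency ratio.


Approach: apply the application efficiency ratio, Ea = (stored/applied)*100.
Ea = (187.46/337.39)*100 = 55.562 %
Therefore the application efficiency = 55.562 %.


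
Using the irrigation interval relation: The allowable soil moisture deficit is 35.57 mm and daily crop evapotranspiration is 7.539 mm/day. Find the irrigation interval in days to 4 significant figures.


Approach: apply the irrigation interval relation, interval = SMD / ETc.
interval = 35.57 / 7.539 = 4.718 days
Therefore the irrigation interval = 4.718 days.


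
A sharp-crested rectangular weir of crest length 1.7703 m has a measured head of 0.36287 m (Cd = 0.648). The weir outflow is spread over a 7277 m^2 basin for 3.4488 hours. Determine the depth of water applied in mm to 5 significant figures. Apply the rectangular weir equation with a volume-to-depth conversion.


Approach: apply the rectangular weir equation with a volume-to-depth conversion, Q = (2/3)*Cd*L*sqrt(2g)*H^1.5; d = Q*t/A * 1000.
Step 1 — weir discharge:
  Q = (2/3)*0.648*1.7703*sqrt(2*9.81)*0.36287^1.5 = 0.7404687 m^3/s
Step 2 — volume: V = 0.7404687 * 3.4488*3600 = 9193.423 m^3
Step 3 — depth: d = V/A * 1000 = 9193.423/7277 * 1000 = 1263.4 mm
Therefore the depth of water applied = 1263.4 mm.


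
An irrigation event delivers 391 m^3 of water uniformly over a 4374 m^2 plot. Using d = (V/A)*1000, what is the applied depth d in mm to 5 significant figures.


d = (391 / 4374) * 1000 = 89.392 mm
Therefore the applied depth d = 89.392 mm.


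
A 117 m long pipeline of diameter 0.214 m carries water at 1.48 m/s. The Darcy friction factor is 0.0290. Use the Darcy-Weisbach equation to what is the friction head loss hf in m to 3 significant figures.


Approach: apply the Darcy-Weisbach equation, hf = f*(L/D)*(v^2/(2g)).
hf = 0.0290 * (117/0.214) * (1.48^2 / (2*9.81))
hf = 1.77 m
Therefore the friction head loss hf = 1.77 m.


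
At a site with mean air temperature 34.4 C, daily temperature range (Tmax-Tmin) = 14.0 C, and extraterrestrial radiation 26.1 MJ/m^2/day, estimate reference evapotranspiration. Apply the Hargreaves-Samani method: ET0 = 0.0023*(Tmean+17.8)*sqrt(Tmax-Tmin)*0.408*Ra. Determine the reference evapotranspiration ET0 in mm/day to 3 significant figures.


ET0 = 0.0023*(34.4+17.8)*sqrt(14.0)*0.408*26.1 = 4.78 mm/day
Therefore the reference evapotranspiration ET0 = 4.78 mm/day.


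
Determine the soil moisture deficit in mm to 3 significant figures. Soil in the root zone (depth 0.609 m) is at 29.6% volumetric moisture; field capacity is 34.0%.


Approach: apply the soil moisture deficit relation, SMD = (FC - theta)/100 * depth * 1000.
SMD = (34.0 - 29.6)/100 * 0.609 * 1000 = 26.8 mm
Therefore the soil moisture deficit = 26.8 mm.


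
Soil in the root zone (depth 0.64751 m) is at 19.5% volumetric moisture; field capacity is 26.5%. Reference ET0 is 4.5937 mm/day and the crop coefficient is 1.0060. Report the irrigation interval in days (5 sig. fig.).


Approach: apply soil-water budget scheduling, SMD = (FC-theta)/100*depth*1000; ETc = ET0*Kc; interval = SMD/ETc.
Step 1 — soil moisture deficit:
  SMD = (26.5 - 19.5)/100 * 0.64751 * 1000 = 45.32570 mm
Step 2 — daily crop ET (ETc = ET0*Kc):
  ETc = 4.5937 * 1.0060 = 4.621262 mm/day
Step 3 — irrigation interval (SMD/ETc):
  interval = 45.32570 / 4.621262 = 9.8081 days
Therefore the irrigation interval = 9.8081 days.


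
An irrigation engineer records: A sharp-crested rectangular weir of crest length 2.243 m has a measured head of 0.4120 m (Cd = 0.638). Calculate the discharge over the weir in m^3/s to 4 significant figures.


Approach: apply the rectangular weir equation, Q = (2/3)*Cd*L*sqrt(2g)*H^1.5.
Q = (2/3)*0.638*2.243*sqrt(2*9.81)*0.4120^1.5 = 1.118 m^3/s
Therefore the discharge over the weir = 1.118 m^3/s.


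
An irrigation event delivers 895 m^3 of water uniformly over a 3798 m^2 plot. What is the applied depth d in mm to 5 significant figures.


Approach: apply depth from volume over area, d = (V/A)*1000.
d = (895 / 3798) * 1000 = 235.65 mm
Therefore the applied depth d = 235.65 mm.


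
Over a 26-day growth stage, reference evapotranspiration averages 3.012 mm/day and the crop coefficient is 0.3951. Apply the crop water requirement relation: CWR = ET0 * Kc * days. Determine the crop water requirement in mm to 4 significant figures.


CWR = 3.012 * 0.3951 * 26 = 30.94 mm
Therefore the crop water requirement = 30.94 mm.


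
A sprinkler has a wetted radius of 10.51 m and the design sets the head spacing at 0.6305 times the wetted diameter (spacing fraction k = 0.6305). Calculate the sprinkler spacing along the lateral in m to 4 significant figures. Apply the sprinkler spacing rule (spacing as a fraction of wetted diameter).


Approach: apply the sprinkler spacing rule (spacing as a fraction of wetted diameter), S = k*(2*R).
S = 0.6305 * (2 * 10.51) = 13.25 m
Therefore the sprinkler spacing along the lateral = 13.25 m.


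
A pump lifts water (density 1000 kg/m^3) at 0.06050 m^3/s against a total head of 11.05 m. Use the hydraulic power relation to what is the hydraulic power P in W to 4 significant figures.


Approach: apply the hydraulic power relation, P = rho*g*Q*H.
P = 1000 * 9.81 * 0.06050 * 11.05 = 6558 W
Therefore the hydraulic power P = 6558 W.


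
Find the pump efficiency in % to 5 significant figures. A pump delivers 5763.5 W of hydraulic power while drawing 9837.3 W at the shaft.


Approach: apply the efficiency ratio, eta = (P_out/P_in)*100.
eta = (5763.5 / 9837.3) * 100 = 58.588 %
Therefore the pump efficiency = 58.588 %.


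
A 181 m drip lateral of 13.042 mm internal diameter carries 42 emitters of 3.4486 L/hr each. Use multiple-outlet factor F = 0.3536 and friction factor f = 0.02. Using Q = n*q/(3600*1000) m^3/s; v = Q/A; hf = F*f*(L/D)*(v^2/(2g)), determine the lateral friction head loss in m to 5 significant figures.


Q = 42*3.4486/(3600*1000) = 4.023367e-05 m^3/s
A = pi*(13.042e-3/2)^2 = 1.335913e-04 m^2, so v = Q/A = 0.3011697 m/s
hf = 0.3536*0.02*(181/0.013042)*(0.3011697^2/(2*9.81)) = 0.45373 m
Therefore the lateral friction head loss = 0.45373 m.


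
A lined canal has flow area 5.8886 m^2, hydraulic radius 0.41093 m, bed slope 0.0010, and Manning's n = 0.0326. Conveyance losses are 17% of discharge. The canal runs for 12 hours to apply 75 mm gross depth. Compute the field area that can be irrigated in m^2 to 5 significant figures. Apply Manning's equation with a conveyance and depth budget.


Approach: apply Manning's equation with a conveyance and depth budget, Q = (1/n)*A*R^(2/3)*S^(1/2); Q_field = Q*(1-loss); Area = Q_field*t/(d/1000).
Step 1 — canal discharge (Manning's equation):
  Q = (1/0.0326) * 5.8886 * 0.41093^(2/3) * 0.0010^(1/2) = 3.157231 m^3/s
Step 2 — delivered flow: Q_field = 3.157231*(1 - 17/100) = 2.620502 m^3/s
Step 3 — volume delivered: V = 2.620502 * 12*3600 = 113205.7 m^3
Step 4 — area served: A = V / (depth/1000) = 113205.7 / 0.075 = 1509400 m^2
Therefore the field area that can be irrigated = 1509400 m^2.


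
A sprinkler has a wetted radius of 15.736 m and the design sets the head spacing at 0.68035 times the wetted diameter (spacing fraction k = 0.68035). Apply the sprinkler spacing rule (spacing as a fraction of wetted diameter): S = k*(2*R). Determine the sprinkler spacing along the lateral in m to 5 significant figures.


S = 0.68035 * (2 * 15.736) = 21.412 m
Therefore the sprinkler spacing along the lateral = 21.412 m.


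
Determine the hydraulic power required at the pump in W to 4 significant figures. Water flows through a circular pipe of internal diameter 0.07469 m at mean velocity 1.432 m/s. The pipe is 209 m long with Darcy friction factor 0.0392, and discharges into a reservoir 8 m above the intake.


Approach: apply continuity + Darcy-Weisbach + hydraulic power, Q = A*v; hf = f*(L/D)*(v^2/(2g)); H = static + hf; P = rho*g*Q*H.
Step 1 — flow rate (continuity, Q = A*v):
  A = pi*(0.07469/2)^2 = 0.00438142 m^2
  Q = 0.00438142 * 1.432 = 0.00627419 m^3/s
Step 2 — friction head loss (Darcy-Weisbach):
  hf = 0.0392 * (209/0.07469) * (1.432^2 / (2*9.81))
  hf = 11.4645 m
Step 3 — total head: H = 8 + 11.4645 = 19.4645 m
Step 4 — hydraulic power (P = rho*g*Q*H):
  P = 1000 * 9.81 * 0.00627419 * 19.4645 = 1198 W
Therefore the hydraulic power required at the pump = 1198 W.


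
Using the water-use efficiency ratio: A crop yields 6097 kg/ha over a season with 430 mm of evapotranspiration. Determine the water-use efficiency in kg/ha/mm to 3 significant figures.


Approach: apply the water-use efficiency ratio, WUE = yield/ET.
WUE = 6097 / 430 = 14.2 kg/ha/mm
Therefore the water-use efficiency = 14.2 kg/ha/mm.


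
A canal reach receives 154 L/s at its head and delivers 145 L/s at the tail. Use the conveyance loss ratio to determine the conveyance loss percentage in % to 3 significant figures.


Approach: apply the conveyance loss ratio, loss% = ((Q_head - Q_tail)/Q_head)*100.
loss = ((154 - 145)/154)*100 = 5.84 %
Therefore the conveyance loss percentage = 5.84 %.


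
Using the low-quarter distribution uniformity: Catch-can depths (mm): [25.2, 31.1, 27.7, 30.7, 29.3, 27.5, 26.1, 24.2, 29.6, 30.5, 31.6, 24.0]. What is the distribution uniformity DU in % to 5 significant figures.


Approach: apply the low-quarter distribution uniformity, DU = (mean of lowest quarter of readings / overall mean)*100.
sorted lowest 3 of 12: [24.0, 24.2, 25.2] -> mean = 24.46667 mm
overall mean = 28.12500 mm
DU = (24.46667/28.12500)*100 = 86.993 %
Therefore the distribution uniformity DU = 86.993 %.


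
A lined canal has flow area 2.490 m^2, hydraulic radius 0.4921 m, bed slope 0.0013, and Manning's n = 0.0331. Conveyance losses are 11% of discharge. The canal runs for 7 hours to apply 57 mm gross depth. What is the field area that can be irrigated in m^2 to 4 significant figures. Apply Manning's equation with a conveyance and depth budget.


Approach: apply Manning's equation with a conveyance and depth budget, Q = (1/n)*A*R^(2/3)*S^(1/2); Q_field = Q*(1-loss); Area = Q_field*t/(d/1000).
Step 1 — canal discharge (Manning's equation):
  Q = (1/0.0331) * 2.490 * 0.4921^(2/3) * 0.0013^(1/2) = 1.69062 m^3/s
Step 2 — delivered flow: Q_field = 1.69062*(1 - 11/100) = 1.50465 m^3/s
Step 3 — volume delivered: V = 1.50465 * 7*3600 = 37917.2 m^3
Step 4 — area served: A = V / (depth/1000) = 37917.2 / 0.057 = 665200 m^2
Therefore the field area that can be irrigated = 665200 m^2.


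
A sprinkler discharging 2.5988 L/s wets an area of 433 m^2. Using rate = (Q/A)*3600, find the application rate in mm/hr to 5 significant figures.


rate = (2.5988 / 433) * 3600 = 21.607 mm/hr
Therefore the application rate = 21.607 mm/hr.


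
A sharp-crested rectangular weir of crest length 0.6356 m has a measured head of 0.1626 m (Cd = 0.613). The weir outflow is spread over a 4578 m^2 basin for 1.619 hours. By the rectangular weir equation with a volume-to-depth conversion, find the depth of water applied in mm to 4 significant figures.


Approach: apply the rectangular weir equation with a volume-to-depth conversion, Q = (2/3)*Cd*L*sqrt(2g)*H^1.5; d = Q*t/A * 1000.
Step 1 — weir discharge:
  Q = (2/3)*0.613*0.6356*sqrt(2*9.81)*0.1626^1.5 = 0.0754368 m^3/s
Step 2 — volume: V = 0.0754368 * 1.619*3600 = 439.676 m^3
Step 3 — depth: d = V/A * 1000 = 439.676/4578 * 1000 = 96.04 mm
Therefore the depth of water applied = 96.04 mm.


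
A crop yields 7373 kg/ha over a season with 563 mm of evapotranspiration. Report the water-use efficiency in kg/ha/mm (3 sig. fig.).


Approach: apply the water-use efficiency ratio, WUE = yield/ET.
WUE = 7373 / 563 = 13.1 kg/ha/mm
Therefore the water-use efficiency = 13.1 kg/ha/mm.


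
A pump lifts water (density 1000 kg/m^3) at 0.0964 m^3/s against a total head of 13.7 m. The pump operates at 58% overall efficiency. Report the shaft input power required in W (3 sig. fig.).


Approach: apply hydraulic power then efficiency conversion, P = rho*g*Q*H; P_in = P/eta.
Step 1 — hydraulic power (P = rho*g*Q*H):
  P = 1000 * 9.81 * 0.0964 * 13.7 = 12956 W
Step 2 — input power: P_in = P/eta = 12956 / 0.58 = 22300 W
Therefore the shaft input power required = 22300 W.


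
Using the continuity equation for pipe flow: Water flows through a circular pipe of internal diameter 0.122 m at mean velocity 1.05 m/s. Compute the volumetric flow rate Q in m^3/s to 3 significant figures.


Approach: apply the continuity equation for pipe flow, Q = A * v with A = pi*(D/2)^2.
A = pi*(0.122/2)^2 = 0.011690 m^2
Q = 0.011690 * 1.05 = 0.0123 m^3/s
Therefore the volumetric flow rate Q = 0.0123 m^3/s.


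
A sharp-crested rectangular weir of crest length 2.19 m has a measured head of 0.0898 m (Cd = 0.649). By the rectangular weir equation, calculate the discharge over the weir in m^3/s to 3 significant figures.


Approach: apply the rectangular weir equation, Q = (2/3)*Cd*L*sqrt(2g)*H^1.5.
Q = (2/3)*0.649*2.19*sqrt(2*9.81)*0.0898^1.5 = 0.113 m^3/s
Therefore the discharge over the weir = 0.113 m^3/s.


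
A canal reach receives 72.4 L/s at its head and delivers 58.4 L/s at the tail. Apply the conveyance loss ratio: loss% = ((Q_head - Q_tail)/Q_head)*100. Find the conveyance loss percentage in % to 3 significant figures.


loss = ((72.4 - 58.4)/72.4)*100 = 19.3 %
Therefore the conveyance loss percentage = 19.3 %.


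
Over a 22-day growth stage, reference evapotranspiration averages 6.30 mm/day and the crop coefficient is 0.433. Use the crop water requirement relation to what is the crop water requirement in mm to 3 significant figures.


Approach: apply the crop water requirement relation, CWR = ET0 * Kc * days.
CWR = 6.30 * 0.433 * 22 = 60.0 mm
Therefore the crop water requirement = 60.0 mm.


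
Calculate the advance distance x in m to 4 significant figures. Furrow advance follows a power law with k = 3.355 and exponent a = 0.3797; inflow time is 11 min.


Approach: apply the power-law advance function, x = k*t^a.
x = 3.355 * 11^0.3797 = 8.339 m
Therefore the advance distance x = 8.339 m.


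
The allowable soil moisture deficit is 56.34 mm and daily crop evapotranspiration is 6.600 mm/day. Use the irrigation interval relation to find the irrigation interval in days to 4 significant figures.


Approach: apply the irrigation interval relation, interval = SMD / ETc.
interval = 56.34 / 6.600 = 8.536 days
Therefore the irrigation interval = 8.536 days.


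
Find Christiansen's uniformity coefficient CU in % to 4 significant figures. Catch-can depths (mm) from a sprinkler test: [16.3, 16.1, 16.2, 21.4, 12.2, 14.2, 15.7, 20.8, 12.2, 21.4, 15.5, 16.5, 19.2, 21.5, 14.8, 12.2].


Approach: apply Christiansen's uniformity coefficient, CU = (1 - mean_abs_deviation/mean)*100.
mean = 16.6375 mm
mean |d_i - mean| = 2.63906 mm
CU = (1 - 2.63906/16.6375)*100 = 84.14 %
Therefore Christiansen's uniformity coefficient CU = 84.14 %.


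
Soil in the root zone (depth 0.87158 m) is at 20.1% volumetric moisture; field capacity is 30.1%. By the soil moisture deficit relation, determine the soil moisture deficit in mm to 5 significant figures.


Approach: apply the soil moisture deficit relation, SMD = (FC - theta)/100 * depth * 1000.
SMD = (30.1 - 20.1)/100 * 0.87158 * 1000 = 87.158 mm
Therefore the soil moisture deficit = 87.158 mm.


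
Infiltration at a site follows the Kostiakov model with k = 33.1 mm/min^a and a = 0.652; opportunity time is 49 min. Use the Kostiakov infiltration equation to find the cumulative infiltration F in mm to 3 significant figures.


Approach: apply the Kostiakov infiltration equation, F = k*t^a.
F = 33.1 * 49^0.652 = 419 mm
Therefore the cumulative infiltration F = 419 mm.


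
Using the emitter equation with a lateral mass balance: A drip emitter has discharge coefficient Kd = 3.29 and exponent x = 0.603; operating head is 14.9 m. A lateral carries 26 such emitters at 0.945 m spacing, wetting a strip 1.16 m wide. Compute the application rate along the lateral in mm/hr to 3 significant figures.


Approach: apply the emitter equation with a lateral mass balance, q = Kd*h^x; Q = n*q; rate = Q/(n*spacing*width).
Step 1 — single emitter flow (q = Kd*h^x):
  q = 3.29 * 14.9^0.603 = 16.774 L/hr
Step 2 — total lateral flow: Q = 26 * 16.774 = 436.11 L/hr
Step 3 — wetted area: A = 26 * 0.945 * 1.16 = 28.501 m^2
Step 4 — application rate: Q/A = 436.11/28.501 = 15.3 mm/hr
Therefore the application rate along the lateral = 15.3 mm/hr.


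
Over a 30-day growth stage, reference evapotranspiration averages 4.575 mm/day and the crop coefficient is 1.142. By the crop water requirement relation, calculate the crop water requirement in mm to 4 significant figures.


Approach: apply the crop water requirement relation, CWR = ET0 * Kc * days.
CWR = 4.575 * 1.142 * 30 = 156.7 mm
Therefore the crop water requirement = 156.7 mm.


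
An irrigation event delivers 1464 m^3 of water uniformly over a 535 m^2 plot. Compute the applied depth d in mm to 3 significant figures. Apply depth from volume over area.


Approach: apply depth from volume over area, d = (V/A)*1000.
d = (1464 / 535) * 1000 = 2740 mm
Therefore the applied depth d = 2740 mm.


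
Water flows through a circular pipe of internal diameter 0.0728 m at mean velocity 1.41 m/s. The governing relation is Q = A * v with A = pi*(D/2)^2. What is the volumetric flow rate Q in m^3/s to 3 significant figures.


A = pi*(0.0728/2)^2 = 0.0041625 m^2
Q = 0.0041625 * 1.41 = 0.00587 m^3/s
Therefore the volumetric flow rate Q = 0.00587 m^3/s.


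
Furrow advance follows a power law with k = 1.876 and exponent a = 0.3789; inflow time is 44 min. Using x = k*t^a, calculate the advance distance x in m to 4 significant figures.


x = 1.876 * 44^0.3789 = 7.869 m
Therefore the advance distance x = 7.869 m.


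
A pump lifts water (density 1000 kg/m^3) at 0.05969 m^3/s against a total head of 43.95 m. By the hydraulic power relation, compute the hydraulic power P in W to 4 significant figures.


Approach: apply the hydraulic power relation, P = rho*g*Q*H.
P = 1000 * 9.81 * 0.05969 * 43.95 = 25740 W
Therefore the hydraulic power P = 25740 W.


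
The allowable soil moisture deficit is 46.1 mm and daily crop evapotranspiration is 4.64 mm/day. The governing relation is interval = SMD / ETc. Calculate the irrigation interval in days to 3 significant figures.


interval = 46.1 / 4.64 = 9.94 days
Therefore the irrigation interval = 9.94 days.


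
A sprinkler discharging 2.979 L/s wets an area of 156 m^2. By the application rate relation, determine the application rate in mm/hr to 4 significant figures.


Approach: apply the application rate relation, rate = (Q/A)*3600.
rate = (2.979 / 156) * 3600 = 68.75 mm/hr
Therefore the application rate = 68.75 mm/hr.


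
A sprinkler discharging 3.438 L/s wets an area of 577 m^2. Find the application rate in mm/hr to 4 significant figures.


Approach: apply the application rate relation, rate = (Q/A)*3600.
rate = (3.438 / 577) * 3600 = 21.45 mm/hr
Therefore the application rate = 21.45 mm/hr.


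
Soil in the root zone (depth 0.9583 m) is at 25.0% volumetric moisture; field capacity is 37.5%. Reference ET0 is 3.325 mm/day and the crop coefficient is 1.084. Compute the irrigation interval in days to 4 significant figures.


Approach: apply soil-water budget scheduling, SMD = (FC-theta)/100*depth*1000; ETc = ET0*Kc; interval = SMD/ETc.
Step 1 — soil moisture deficit:
  SMD = (37.5 - 25.0)/100 * 0.9583 * 1000 = 119.788 mm
Step 2 — daily crop ET (ETc = ET0*Kc):
  ETc = 3.325 * 1.084 = 3.60430 mm/day
Step 3 — irrigation interval (SMD/ETc):
  interval = 119.788 / 3.60430 = 33.23 days
Therefore the irrigation interval = 33.23 days.


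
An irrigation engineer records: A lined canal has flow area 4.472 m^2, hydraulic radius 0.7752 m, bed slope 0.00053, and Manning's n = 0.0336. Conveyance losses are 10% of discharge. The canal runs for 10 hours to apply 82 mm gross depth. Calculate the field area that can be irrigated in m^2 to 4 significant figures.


Approach: apply Manning's equation with a conveyance and depth budget, Q = (1/n)*A*R^(2/3)*S^(1/2); Q_field = Q*(1-loss); Area = Q_field*t/(d/1000).
Step 1 — canal discharge (Manning's equation):
  Q = (1/0.0336) * 4.472 * 0.7752^(2/3) * 0.00053^(1/2) = 2.58569 m^3/s
Step 2 — delivered flow: Q_field = 2.58569*(1 - 10/100) = 2.32712 m^3/s
Step 3 — volume delivered: V = 2.32712 * 10*3600 = 83776.3 m^3
Step 4 — area served: A = V / (depth/1000) = 83776.3 / 0.082 = 1022000 m^2
Therefore the field area that can be irrigated = 1022000 m^2.


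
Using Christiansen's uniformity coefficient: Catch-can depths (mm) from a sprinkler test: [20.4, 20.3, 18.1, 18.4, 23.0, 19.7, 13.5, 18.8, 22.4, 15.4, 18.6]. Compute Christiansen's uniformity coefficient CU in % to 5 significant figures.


Approach: apply Christiansen's uniformity coefficient, CU = (1 - mean_abs_deviation/mean)*100.
mean = 18.96364 mm
mean |d_i - mean| = 1.996694 mm
CU = (1 - 1.996694/18.96364)*100 = 89.471 %
Therefore Christiansen's uniformity coefficient CU = 89.471 %.


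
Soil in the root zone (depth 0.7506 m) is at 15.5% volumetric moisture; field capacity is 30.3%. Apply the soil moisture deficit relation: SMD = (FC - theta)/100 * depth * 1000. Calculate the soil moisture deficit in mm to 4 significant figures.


SMD = (30.3 - 15.5)/100 * 0.7506 * 1000 = 111.1 mm
Therefore the soil moisture deficit = 111.1 mm.


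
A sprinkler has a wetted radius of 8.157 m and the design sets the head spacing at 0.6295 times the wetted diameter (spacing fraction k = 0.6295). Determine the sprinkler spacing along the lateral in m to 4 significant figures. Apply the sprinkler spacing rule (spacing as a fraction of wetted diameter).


Approach: apply the sprinkler spacing rule (spacing as a fraction of wetted diameter), S = k*(2*R).
S = 0.6295 * (2 * 8.157) = 10.27 m
Therefore the sprinkler spacing along the lateral = 10.27 m.


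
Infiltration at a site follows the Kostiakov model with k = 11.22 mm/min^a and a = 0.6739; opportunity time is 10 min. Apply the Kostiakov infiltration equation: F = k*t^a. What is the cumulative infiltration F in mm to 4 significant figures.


F = 11.22 * 10^0.6739 = 52.95 mm
Therefore the cumulative infiltration F = 52.95 mm.


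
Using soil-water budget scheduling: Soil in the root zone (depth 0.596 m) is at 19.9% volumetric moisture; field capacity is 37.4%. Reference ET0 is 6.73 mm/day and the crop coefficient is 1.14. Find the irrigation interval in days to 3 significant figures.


Approach: apply soil-water budget scheduling, SMD = (FC-theta)/100*depth*1000; ETc = ET0*Kc; interval = SMD/ETc.
Step 1 — soil moisture deficit:
  SMD = (37.4 - 19.9)/100 * 0.596 * 1000 = 104.30 mm
Step 2 — daily crop ET (ETc = ET0*Kc):
  ETc = 6.73 * 1.14 = 7.6722 mm/day
Step 3 — irrigation interval (SMD/ETc):
  interval = 104.30 / 7.6722 = 13.6 days
Therefore the irrigation interval = 13.6 days.


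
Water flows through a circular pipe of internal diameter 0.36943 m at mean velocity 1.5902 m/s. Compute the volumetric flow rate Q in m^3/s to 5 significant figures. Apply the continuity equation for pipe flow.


Approach: apply the continuity equation for pipe flow, Q = A * v with A = pi*(D/2)^2.
A = pi*(0.36943/2)^2 = 0.1071900 m^2
Q = 0.1071900 * 1.5902 = 0.17045 m^3/s
Therefore the volumetric flow rate Q = 0.17045 m^3/s.


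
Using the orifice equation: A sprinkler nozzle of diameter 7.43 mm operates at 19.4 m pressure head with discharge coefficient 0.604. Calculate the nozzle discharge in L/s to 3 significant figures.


Approach: apply the orifice equation, Q = Cd*A*sqrt(2*g*h), A = pi*(d/2)^2.
A = pi*(7.43e-3/2)^2 = 4.3358e-05 m^2
Q = 0.604 * 4.3358e-05 * sqrt(2*9.81*19.4) * 1000 = 0.511 L/s
Therefore the nozzle discharge = 0.511 L/s.


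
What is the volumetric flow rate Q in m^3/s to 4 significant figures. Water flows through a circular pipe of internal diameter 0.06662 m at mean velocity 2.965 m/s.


Approach: apply the continuity equation for pipe flow, Q = A * v with A = pi*(D/2)^2.
A = pi*(0.06662/2)^2 = 0.00348577 m^2
Q = 0.00348577 * 2.965 = 0.01034 m^3/s
Therefore the volumetric flow rate Q = 0.01034 m^3/s.


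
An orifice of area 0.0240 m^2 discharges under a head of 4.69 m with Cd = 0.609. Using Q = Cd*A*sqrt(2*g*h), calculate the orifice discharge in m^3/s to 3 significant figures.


Q = 0.609 * 0.0240 * sqrt(2*9.81*4.69) = 0.140 m^3/s
Therefore the orifice discharge = 0.140 m^3/s.


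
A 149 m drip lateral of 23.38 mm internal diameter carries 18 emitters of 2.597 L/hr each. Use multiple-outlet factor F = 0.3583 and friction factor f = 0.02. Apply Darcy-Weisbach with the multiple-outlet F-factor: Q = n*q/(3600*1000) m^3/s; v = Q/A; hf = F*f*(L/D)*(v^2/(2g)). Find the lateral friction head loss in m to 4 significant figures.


Q = 18*2.597/(3600*1000) = 1.29850e-05 m^3/s
A = pi*(23.38e-3/2)^2 = 4.29318e-04 m^2, so v = Q/A = 0.0302457 m/s
hf = 0.3583*0.02*(149/0.02338)*(0.0302457^2/(2*9.81)) = 0.002129 m
Therefore the lateral friction head loss = 0.002129 m.


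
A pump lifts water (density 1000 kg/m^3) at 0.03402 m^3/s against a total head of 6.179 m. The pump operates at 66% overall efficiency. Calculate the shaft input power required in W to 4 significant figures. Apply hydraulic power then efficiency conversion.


Approach: apply hydraulic power then efficiency conversion, P = rho*g*Q*H; P_in = P/eta.
Step 1 — hydraulic power (P = rho*g*Q*H):
  P = 1000 * 9.81 * 0.03402 * 6.179 = 2062.16 W
Step 2 — input power: P_in = P/eta = 2062.16 / 0.66 = 3124 W
Therefore the shaft input power required = 3124 W.


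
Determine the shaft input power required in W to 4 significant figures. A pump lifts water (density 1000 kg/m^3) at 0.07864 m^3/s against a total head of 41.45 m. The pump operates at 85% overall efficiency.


Approach: apply hydraulic power then efficiency conversion, P = rho*g*Q*H; P_in = P/eta.
Step 1 — hydraulic power (P = rho*g*Q*H):
  P = 1000 * 9.81 * 0.07864 * 41.45 = 31977.0 W
Step 2 — input power: P_in = P/eta = 31977.0 / 0.85 = 37620 W
Therefore the shaft input power required = 37620 W.


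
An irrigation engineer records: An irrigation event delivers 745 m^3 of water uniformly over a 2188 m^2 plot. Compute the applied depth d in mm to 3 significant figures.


Approach: apply depth from volume over area, d = (V/A)*1000.
d = (745 / 2188) * 1000 = 340 mm
Therefore the applied depth d = 340 mm.


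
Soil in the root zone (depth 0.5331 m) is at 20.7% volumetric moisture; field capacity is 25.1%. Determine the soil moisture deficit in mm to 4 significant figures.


Approach: apply the soil moisture deficit relation, SMD = (FC - theta)/100 * depth * 1000.
SMD = (25.1 - 20.7)/100 * 0.5331 * 1000 = 23.46 mm
Therefore the soil moisture deficit = 23.46 mm.


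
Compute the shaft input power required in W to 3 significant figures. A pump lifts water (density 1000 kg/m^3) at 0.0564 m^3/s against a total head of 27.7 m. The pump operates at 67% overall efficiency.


Approach: apply hydraulic power then efficiency conversion, P = rho*g*Q*H; P_in = P/eta.
Step 1 — hydraulic power (P = rho*g*Q*H):
  P = 1000 * 9.81 * 0.0564 * 27.7 = 15326 W
Step 2 — input power: P_in = P/eta = 15326 / 0.67 = 22900 W
Therefore the shaft input power required = 22900 W.


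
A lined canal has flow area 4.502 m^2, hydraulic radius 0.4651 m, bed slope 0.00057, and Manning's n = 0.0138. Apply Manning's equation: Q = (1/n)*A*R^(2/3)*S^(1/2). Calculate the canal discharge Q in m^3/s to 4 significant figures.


Q = (1/0.0138) * 4.502 * 0.4651^(2/3) * 0.00057^(1/2) = 4.675 m^3/s
Therefore the canal discharge Q = 4.675 m^3/s.


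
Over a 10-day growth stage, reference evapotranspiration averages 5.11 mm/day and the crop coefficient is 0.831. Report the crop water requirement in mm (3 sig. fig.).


Approach: apply the crop water requirement relation, CWR = ET0 * Kc * days.
CWR = 5.11 * 0.831 * 10 = 42.5 mm
Therefore the crop water requirement = 42.5 mm.


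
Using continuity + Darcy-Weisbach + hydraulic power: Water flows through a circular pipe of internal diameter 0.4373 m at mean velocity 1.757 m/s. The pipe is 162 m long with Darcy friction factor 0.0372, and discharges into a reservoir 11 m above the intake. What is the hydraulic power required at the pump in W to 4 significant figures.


Approach: apply continuity + Darcy-Weisbach + hydraulic power, Q = A*v; hf = f*(L/D)*(v^2/(2g)); H = static + hf; P = rho*g*Q*H.
Step 1 — flow rate (continuity, Q = A*v):
  A = pi*(0.4373/2)^2 = 0.150193 m^2
  Q = 0.150193 * 1.757 = 0.263889 m^3/s
Step 2 — friction head loss (Darcy-Weisbach):
  hf = 0.0372 * (162/0.4373) * (1.757^2 / (2*9.81))
  hf = 2.16832 m
Step 3 — total head: H = 11 + 2.16832 = 13.1683 m
Step 4 — hydraulic power (P = rho*g*Q*H):
  P = 1000 * 9.81 * 0.263889 * 13.1683 = 34090 W
Therefore the hydraulic power required at the pump = 34090 W.


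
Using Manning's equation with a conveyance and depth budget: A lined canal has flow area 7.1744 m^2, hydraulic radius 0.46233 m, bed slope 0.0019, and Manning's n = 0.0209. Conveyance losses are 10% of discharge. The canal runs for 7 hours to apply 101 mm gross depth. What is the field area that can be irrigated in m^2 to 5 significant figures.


Approach: apply Manning's equation with a conveyance and depth budget, Q = (1/n)*A*R^(2/3)*S^(1/2); Q_field = Q*(1-loss); Area = Q_field*t/(d/1000).
Step 1 — canal discharge (Manning's equation):
  Q = (1/0.0209) * 7.1744 * 0.46233^(2/3) * 0.0019^(1/2) = 8.946452 m^3/s
Step 2 — delivered flow: Q_field = 8.946452*(1 - 10/100) = 8.051806 m^3/s
Step 3 — volume delivered: V = 8.051806 * 7*3600 = 202905.5 m^3
Step 4 — area served: A = V / (depth/1000) = 202905.5 / 0.101 = 2009000 m^2
Therefore the field area that can be irrigated = 2009000 m^2.


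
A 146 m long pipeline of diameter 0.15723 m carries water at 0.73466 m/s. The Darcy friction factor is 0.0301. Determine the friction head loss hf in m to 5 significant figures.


Approach: apply the Darcy-Weisbach equation, hf = f*(L/D)*(v^2/(2g)).
hf = 0.0301 * (146/0.15723) * (0.73466^2 / (2*9.81))
hf = 0.76888 m
Therefore the friction head loss hf = 0.76888 m.


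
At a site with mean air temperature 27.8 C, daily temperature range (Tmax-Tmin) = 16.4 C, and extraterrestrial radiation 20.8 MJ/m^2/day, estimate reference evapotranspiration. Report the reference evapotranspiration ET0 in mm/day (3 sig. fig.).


Approach: apply the Hargreaves-Samani method, ET0 = 0.0023*(Tmean+17.8)*sqrt(Tmax-Tmin)*0.408*Ra.
ET0 = 0.0023*(27.8+17.8)*sqrt(16.4)*0.408*20.8 = 3.60 mm/day
Therefore the reference evapotranspiration ET0 = 3.60 mm/day.


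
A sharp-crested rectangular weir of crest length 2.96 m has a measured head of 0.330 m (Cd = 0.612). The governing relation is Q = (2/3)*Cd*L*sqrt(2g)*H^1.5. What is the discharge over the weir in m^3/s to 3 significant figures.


Q = (2/3)*0.612*2.96*sqrt(2*9.81)*0.330^1.5 = 1.01 m^3/s
Therefore the discharge over the weir = 1.01 m^3/s.


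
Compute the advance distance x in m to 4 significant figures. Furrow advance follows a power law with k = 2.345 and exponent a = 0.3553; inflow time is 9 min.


Approach: apply the power-law advance function, x = k*t^a.
x = 2.345 * 9^0.3553 = 5.119 m
Therefore the advance distance x = 5.119 m.


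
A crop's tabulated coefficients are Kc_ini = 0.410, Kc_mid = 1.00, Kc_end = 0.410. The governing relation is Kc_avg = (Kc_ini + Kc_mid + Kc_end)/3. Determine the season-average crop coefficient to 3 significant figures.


Kc_avg = (0.410 + 1.00 + 0.410)/3 = 0.607
Therefore the season-average crop coefficient = 0.607.


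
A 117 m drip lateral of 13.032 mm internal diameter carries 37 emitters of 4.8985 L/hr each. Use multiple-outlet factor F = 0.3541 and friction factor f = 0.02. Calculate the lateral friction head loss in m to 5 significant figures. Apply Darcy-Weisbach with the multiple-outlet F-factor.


Approach: apply Darcy-Weisbach with the multiple-outlet F-factor, Q = n*q/(3600*1000) m^3/s; v = Q/A; hf = F*f*(L/D)*(v^2/(2g)).
Q = 37*4.8985/(3600*1000) = 5.034569e-05 m^3/s
A = pi*(13.032e-3/2)^2 = 1.333865e-04 m^2, so v = Q/A = 0.3774421 m/s
hf = 0.3541*0.02*(117/0.013032)*(0.3774421^2/(2*9.81)) = 0.46167 m
Therefore the lateral friction head loss = 0.46167 m.


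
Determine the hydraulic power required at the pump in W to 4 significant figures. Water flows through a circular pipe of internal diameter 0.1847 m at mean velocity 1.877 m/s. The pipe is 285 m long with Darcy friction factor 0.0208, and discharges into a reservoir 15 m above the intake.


Approach: apply continuity + Darcy-Weisbach + hydraulic power, Q = A*v; hf = f*(L/D)*(v^2/(2g)); H = static + hf; P = rho*g*Q*H.
Step 1 — flow rate (continuity, Q = A*v):
  A = pi*(0.1847/2)^2 = 0.0267931 m^2
  Q = 0.0267931 * 1.877 = 0.0502907 m^3/s
Step 2 — friction head loss (Darcy-Weisbach):
  hf = 0.0208 * (285/0.1847) * (1.877^2 / (2*9.81))
  hf = 5.76329 m
Step 3 — total head: H = 15 + 5.76329 = 20.7633 m
Step 4 — hydraulic power (P = rho*g*Q*H):
  P = 1000 * 9.81 * 0.0502907 * 20.7633 = 10240 W
Therefore the hydraulic power required at the pump = 10240 W.


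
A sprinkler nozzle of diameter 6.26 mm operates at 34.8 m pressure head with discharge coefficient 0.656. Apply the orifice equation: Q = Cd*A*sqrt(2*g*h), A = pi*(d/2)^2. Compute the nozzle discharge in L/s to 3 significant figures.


A = pi*(6.26e-3/2)^2 = 3.0778e-05 m^2
Q = 0.656 * 3.0778e-05 * sqrt(2*9.81*34.8) * 1000 = 0.528 L/s
Therefore the nozzle discharge = 0.528 L/s.


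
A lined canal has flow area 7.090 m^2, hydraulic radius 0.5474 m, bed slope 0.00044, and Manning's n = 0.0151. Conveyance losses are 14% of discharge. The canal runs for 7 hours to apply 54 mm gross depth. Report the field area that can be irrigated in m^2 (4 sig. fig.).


Approach: apply Manning's equation with a conveyance and depth budget, Q = (1/n)*A*R^(2/3)*S^(1/2); Q_field = Q*(1-loss); Area = Q_field*t/(d/1000).
Step 1 — canal discharge (Manning's equation):
  Q = (1/0.0151) * 7.090 * 0.5474^(2/3) * 0.00044^(1/2) = 6.59071 m^3/s
Step 2 — delivered flow: Q_field = 6.59071*(1 - 14/100) = 5.66801 m^3/s
Step 3 — volume delivered: V = 5.66801 * 7*3600 = 142834 m^3
Step 4 — area served: A = V / (depth/1000) = 142834 / 0.054 = 2645000 m^2
Therefore the field area that can be irrigated = 2645000 m^2.


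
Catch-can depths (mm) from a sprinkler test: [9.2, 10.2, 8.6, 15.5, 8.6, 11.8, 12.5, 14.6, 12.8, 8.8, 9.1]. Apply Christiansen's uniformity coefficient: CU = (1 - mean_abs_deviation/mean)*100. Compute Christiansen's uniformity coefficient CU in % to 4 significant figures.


mean = 11.0636 mm
mean |d_i - mean| = 2.16033 mm
CU = (1 - 2.16033/11.0636)*100 = 80.47 %
Therefore Christiansen's uniformity coefficient CU = 80.47 %.


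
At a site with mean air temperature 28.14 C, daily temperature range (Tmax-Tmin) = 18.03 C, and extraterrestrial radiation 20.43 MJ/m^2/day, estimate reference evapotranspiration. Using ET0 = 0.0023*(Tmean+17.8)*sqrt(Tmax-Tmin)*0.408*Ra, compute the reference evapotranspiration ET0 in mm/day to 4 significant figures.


ET0 = 0.0023*(28.14+17.8)*sqrt(18.03)*0.408*20.43 = 3.740 mm/day
Therefore the reference evapotranspiration ET0 = 3.740 mm/day.


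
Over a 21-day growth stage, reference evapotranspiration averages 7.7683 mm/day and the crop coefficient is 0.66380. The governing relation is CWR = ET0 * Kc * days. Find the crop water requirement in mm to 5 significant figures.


CWR = 7.7683 * 0.66380 * 21 = 108.29 mm
Therefore the crop water requirement = 108.29 mm.


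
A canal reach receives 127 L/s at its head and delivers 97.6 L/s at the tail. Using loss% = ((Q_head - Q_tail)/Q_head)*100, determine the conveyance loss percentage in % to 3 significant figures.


loss = ((127 - 97.6)/127)*100 = 23.1 %
Therefore the conveyance loss percentage = 23.1 %.


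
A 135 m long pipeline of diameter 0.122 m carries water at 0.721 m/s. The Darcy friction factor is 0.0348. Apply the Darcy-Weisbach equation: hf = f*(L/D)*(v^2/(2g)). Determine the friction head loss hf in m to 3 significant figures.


hf = 0.0348 * (135/0.122) * (0.721^2 / (2*9.81))
hf = 1.02 m
Therefore the friction head loss hf = 1.02 m.


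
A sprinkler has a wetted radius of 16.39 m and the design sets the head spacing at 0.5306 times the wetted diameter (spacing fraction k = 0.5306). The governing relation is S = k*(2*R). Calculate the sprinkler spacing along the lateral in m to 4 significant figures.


S = 0.5306 * (2 * 16.39) = 17.39 m
Therefore the sprinkler spacing along the lateral = 17.39 m.


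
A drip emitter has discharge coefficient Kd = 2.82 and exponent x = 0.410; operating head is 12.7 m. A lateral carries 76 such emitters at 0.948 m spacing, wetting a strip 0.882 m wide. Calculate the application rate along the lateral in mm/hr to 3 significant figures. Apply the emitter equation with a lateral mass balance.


Approach: apply the emitter equation with a lateral mass balance, q = Kd*h^x; Q = n*q; rate = Q/(n*spacing*width).
Step 1 — single emitter flow (q = Kd*h^x):
  q = 2.82 * 12.7^0.410 = 7.9948 L/hr
Step 2 — total lateral flow: Q = 76 * 7.9948 = 607.61 L/hr
Step 3 — wetted area: A = 76 * 0.948 * 0.882 = 63.546 m^2
Step 4 — application rate: Q/A = 607.61/63.546 = 9.56 mm/hr
Therefore the application rate along the lateral = 9.56 mm/hr.
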